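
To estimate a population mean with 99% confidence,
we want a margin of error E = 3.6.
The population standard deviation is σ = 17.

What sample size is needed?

z_0.005 = 2.576
n = (z×σ/E)² = (2.576×17/3.6)²
n = 147.9737
Round up: n = 148

Answer: n = 148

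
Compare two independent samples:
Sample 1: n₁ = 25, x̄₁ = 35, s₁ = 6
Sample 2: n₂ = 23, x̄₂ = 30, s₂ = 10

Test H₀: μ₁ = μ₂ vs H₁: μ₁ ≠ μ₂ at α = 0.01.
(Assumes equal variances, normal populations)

Answer: t = 2.1204, fail to reject H₀

Derivation:
Pooled variance: s²_p = [24×6² + 22×10²]/(46) = 66.6087
s_p = 8.1614
SE = s_p×√(1/n₁ + 1/n₂) = 8.1614×√(1/25 + 1/23) = 2.3580
t = (x̄₁ - x̄₂)/SE = (35 - 30)/2.3580 = 2.1204
df = 46, t-critical = ±2.687
Decision: fail to reject H₀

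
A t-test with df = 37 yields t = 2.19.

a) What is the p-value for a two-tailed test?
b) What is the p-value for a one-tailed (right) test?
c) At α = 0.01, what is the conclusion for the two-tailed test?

Answer: a) 0.0349, b) 0.0175, c) fail to reject H₀

Derivation:
Using t-distribution with df = 37:
a) Two-tailed: p = 2×P(T > 2.19) = 0.0349
b) One-tailed: p = P(T > 2.19) = 0.0175
c) 0.0349 ≥ 0.01, fail to reject H₀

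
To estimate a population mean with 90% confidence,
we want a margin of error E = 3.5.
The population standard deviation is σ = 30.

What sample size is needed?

z_0.05 = 1.645
n = (z×σ/E)² = (1.645×30/3.5)²
n = 198.8100
Round up: n = 199

Answer: n = 199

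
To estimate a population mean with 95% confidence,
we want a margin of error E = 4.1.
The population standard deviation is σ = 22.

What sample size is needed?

z_0.025 = 1.960
n = (z×σ/E)² = (1.960×22/4.1)²
n = 110.6088
Round up: n = 111

Answer: n = 111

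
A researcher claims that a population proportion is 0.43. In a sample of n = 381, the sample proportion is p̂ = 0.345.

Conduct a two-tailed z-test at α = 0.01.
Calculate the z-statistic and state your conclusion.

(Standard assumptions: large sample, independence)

H₀: p = 0.43, H₁: p ≠ 0.43
Standard error: SE = √(p₀(1-p₀)/n) = √(0.43×0.57/381) = 0.025363
z-statistic: z = (p̂ - p₀)/SE = (0.345 - 0.43)/0.025363 = -3.3513
Critical value: z_0.005 = ±2.576
p-value = 0.0008
Decision: reject H₀ at α = 0.01

Answer: z = -3.3513, reject H₀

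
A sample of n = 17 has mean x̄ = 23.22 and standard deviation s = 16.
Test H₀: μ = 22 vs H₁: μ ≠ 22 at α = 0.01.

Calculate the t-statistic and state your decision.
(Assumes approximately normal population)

Answer: t = 0.3144, fail to reject H₀

Derivation:
df = n - 1 = 16
SE = s/√n = 16/√17 = 3.8806
t = (x̄ - μ₀)/SE = (23.22 - 22)/3.8806 = 0.3144
Critical value: t_{0.005,16} = ±2.921
p-value ≈ 0.7573
Decision: fail to reject H₀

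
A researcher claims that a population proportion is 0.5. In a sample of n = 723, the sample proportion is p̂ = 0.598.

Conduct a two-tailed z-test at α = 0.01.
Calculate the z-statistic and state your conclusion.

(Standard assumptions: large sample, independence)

H₀: p = 0.5, H₁: p ≠ 0.5
Standard error: SE = √(p₀(1-p₀)/n) = √(0.5×0.5/723) = 0.018595
z-statistic: z = (p̂ - p₀)/SE = (0.598 - 0.5)/0.018595 = 5.2702
Critical value: z_0.005 = ±2.576
p-value < 0.0001
Decision: reject H₀ at α = 0.01

Answer: z = 5.2702, reject H₀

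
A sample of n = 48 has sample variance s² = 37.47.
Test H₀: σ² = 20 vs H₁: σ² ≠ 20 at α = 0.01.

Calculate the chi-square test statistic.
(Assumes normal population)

Answer: χ² = 88.0545, reject H₀

Derivation:
df = n - 1 = 47
χ² = (n-1)s²/σ₀² = 47×37.47/20 = 88.0545
Critical values: χ²_{0.995,47} = 25.775, χ²_{0.005,47} = 75.704
Rejection region: χ² < 25.775 or χ² > 75.704
Decision: reject H₀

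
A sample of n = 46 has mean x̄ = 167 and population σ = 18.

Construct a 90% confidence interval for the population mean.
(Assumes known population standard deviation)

Confidence level: 90%, α = 0.1
z_0.05 = 1.645
SE = σ/√n = 18/√46 = 2.6540
Margin of error = 1.645 × 2.6540 = 4.3658
CI: x̄ ± margin = 167 ± 4.3658
CI: (162.6342, 171.3658)

Answer: (162.6342, 171.3658)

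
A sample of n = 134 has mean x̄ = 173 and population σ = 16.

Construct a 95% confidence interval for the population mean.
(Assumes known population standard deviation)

Answer: (170.2909, 175.7091)

Derivation:
Confidence level: 95%, α = 0.05
z_0.025 = 1.960
SE = σ/√n = 16/√134 = 1.3822
Margin of error = 1.960 × 1.3822 = 2.7091
CI: x̄ ± margin = 173 ± 2.7091
CI: (170.2909, 175.7091)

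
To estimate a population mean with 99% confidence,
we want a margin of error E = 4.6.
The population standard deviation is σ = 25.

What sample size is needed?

z_0.005 = 2.576
n = (z×σ/E)² = (2.576×25/4.6)²
n = 196.0000
Already a whole number: n = 196

Answer: n = 196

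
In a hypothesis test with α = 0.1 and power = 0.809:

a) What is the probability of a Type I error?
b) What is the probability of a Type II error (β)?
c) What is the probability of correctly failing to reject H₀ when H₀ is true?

Answer: a) 0.1, b) 0.191, c) 0.9

Derivation:
a) Type I error probability = α = 0.1
b) Power = P(reject H₀ | H₁ true) = 1 - β = 0.809, so Type II error probability = β = 1 - Power = 0.191
c) P(fail to reject H₀ | H₀ true) = 1 - α = 0.9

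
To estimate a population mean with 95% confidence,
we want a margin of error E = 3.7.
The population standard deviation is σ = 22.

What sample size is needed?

Answer: n = 136

Derivation:
z_0.025 = 1.960
n = (z×σ/E)² = (1.960×22/3.7)²
n = 135.8170
Round up: n = 136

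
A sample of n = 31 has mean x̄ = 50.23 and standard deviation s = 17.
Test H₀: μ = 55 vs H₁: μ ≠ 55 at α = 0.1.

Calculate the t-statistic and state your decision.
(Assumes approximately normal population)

df = n - 1 = 30
SE = s/√n = 17/√31 = 3.0533
t = (x̄ - μ₀)/SE = (50.23 - 55)/3.0533 = -1.5622
Critical value: t_{0.05,30} = ±1.697
p-value ≈ 0.1287
Decision: fail to reject H₀

Answer: t = -1.5622, fail to reject H₀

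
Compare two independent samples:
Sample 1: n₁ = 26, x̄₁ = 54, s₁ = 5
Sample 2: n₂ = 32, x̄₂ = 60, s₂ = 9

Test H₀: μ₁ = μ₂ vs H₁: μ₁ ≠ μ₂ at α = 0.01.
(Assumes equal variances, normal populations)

Answer: t = -3.0367, reject H₀

Derivation:
Pooled variance: s²_p = [25×5² + 31×9²]/(56) = 56.0000
s_p = 7.4833
SE = s_p×√(1/n₁ + 1/n₂) = 7.4833×√(1/26 + 1/32) = 1.9758
t = (x̄₁ - x̄₂)/SE = (54 - 60)/1.9758 = -3.0367
df = 56, t-critical = ±2.667
Decision: reject H₀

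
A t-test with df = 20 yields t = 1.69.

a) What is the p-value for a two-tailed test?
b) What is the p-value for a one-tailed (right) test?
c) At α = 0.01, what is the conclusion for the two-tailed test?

Answer: a) 0.1066, b) 0.0533, c) fail to reject H₀

Derivation:
Using t-distribution with df = 20:
a) Two-tailed: p = 2×P(T > 1.69) = 0.1066
b) One-tailed: p = P(T > 1.69) = 0.0533
c) 0.1066 ≥ 0.01, fail to reject H₀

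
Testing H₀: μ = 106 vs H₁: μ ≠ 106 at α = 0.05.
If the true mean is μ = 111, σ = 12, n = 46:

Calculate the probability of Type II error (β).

SE = σ/√n = 12/√46 = 1.7693
Critical values: μ₀ ± z_0.025×SE = 106 ± 1.960×1.7693
Acceptance region: (102.5322, 109.4678)
Under H₁ (μ = 111): z_high = (109.4678 - 111)/1.7693 = -0.8660, z_low = (102.5322 - 111)/1.7693 = -4.7860
β = P(not reject | H₁) = Φ(-0.8660) - Φ(-4.7860) ≈ 0.1932

Answer: β ≈ 0.1932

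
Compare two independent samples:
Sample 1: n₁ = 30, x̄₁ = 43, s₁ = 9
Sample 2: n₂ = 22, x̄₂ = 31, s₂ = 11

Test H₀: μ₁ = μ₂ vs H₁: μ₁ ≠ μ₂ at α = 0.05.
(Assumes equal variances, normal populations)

Pooled variance: s²_p = [29×9² + 21×11²]/(50) = 97.8000
s_p = 9.8894
SE = s_p×√(1/n₁ + 1/n₂) = 9.8894×√(1/30 + 1/22) = 2.7759
t = (x̄₁ - x̄₂)/SE = (43 - 31)/2.7759 = 4.3229
df = 50, t-critical = ±2.009
Decision: reject H₀

Answer: t = 4.3229, reject H₀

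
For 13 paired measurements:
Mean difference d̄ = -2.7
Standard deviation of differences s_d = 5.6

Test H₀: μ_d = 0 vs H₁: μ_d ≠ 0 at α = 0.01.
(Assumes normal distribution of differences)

df = n - 1 = 12
SE = s_d/√n = 5.6/√13 = 1.5532
t = d̄/SE = -2.7/1.5532 = -1.7383
Critical value: t_{0.005,12} = ±3.055
p-value ≈ 0.1077
Decision: fail to reject H₀

Answer: t = -1.7383, fail to reject H₀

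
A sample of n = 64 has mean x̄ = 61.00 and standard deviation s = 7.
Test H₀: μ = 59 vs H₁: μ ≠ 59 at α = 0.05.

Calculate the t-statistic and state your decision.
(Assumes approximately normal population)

Answer: t = 2.2857, reject H₀

Derivation:
df = n - 1 = 63
SE = s/√n = 7/√64 = 0.8750
t = (x̄ - μ₀)/SE = (61.00 - 59)/0.8750 = 2.2857
Critical value: t_{0.025,63} = ±1.998
p-value ≈ 0.0256
Decision: reject H₀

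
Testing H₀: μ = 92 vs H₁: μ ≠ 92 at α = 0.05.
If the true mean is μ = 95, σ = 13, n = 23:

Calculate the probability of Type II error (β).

Answer: β ≈ 0.8022

Derivation:
SE = σ/√n = 13/√23 = 2.7107
Critical values: μ₀ ± z_0.025×SE = 92 ± 1.960×2.7107
Acceptance region: (86.6870, 97.3130)
Under H₁ (μ = 95): z_high = (97.3130 - 95)/2.7107 = 0.8533, z_low = (86.6870 - 95)/2.7107 = -3.0667
β = P(not reject | H₁) = Φ(0.8533) - Φ(-3.0667) ≈ 0.8022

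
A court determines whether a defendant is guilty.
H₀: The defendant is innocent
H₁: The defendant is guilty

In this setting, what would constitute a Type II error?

Answer: Acquitting a guilty person

Derivation:
A Type I error (probability α) occurs when we reject a true H₀.
A Type II error (probability β) occurs when we fail to reject a false H₀.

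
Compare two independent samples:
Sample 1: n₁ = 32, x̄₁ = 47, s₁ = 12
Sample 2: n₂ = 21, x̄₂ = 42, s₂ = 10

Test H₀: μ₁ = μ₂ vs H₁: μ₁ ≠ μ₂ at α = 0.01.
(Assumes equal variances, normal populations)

Answer: t = 1.5814, fail to reject H₀

Derivation:
Pooled variance: s²_p = [31×12² + 20×10²]/(51) = 126.7451
s_p = 11.2581
SE = s_p×√(1/n₁ + 1/n₂) = 11.2581×√(1/32 + 1/21) = 3.1617
t = (x̄₁ - x̄₂)/SE = (47 - 42)/3.1617 = 1.5814
df = 51, t-critical = ±2.676
Decision: fail to reject H₀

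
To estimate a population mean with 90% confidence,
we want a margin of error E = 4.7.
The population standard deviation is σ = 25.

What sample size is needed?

Answer: n = 77

Derivation:
z_0.05 = 1.645
n = (z×σ/E)² = (1.645×25/4.7)²
n = 76.5625
Round up: n = 77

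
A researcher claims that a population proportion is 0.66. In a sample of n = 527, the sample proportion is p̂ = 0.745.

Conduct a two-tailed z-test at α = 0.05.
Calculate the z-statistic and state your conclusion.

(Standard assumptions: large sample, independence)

H₀: p = 0.66, H₁: p ≠ 0.66
Standard error: SE = √(p₀(1-p₀)/n) = √(0.66×0.34/527) = 0.020635
z-statistic: z = (p̂ - p₀)/SE = (0.745 - 0.66)/0.020635 = 4.1192
Critical value: z_0.025 = ±1.960
p-value < 0.0001
Decision: reject H₀ at α = 0.05

Answer: z = 4.1192, reject H₀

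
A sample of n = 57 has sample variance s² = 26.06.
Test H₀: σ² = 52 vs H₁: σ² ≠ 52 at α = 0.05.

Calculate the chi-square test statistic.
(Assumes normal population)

Answer: χ² = 28.0646, reject H₀

Derivation:
df = n - 1 = 56
χ² = (n-1)s²/σ₀² = 56×26.06/52 = 28.0646
Critical values: χ²_{0.975,56} = 37.212, χ²_{0.025,56} = 78.567
Rejection region: χ² < 37.212 or χ² > 78.567
Decision: reject H₀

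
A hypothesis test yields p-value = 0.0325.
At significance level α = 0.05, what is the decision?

Answer: reject H₀

Derivation:
Compare p-value to α:
0.0325 < 0.05
Decision: reject H₀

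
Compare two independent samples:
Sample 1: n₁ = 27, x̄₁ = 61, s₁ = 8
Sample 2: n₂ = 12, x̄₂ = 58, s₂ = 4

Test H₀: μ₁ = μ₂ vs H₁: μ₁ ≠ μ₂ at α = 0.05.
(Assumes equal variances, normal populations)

Pooled variance: s²_p = [26×8² + 11×4²]/(37) = 49.7297
s_p = 7.0519
SE = s_p×√(1/n₁ + 1/n₂) = 7.0519×√(1/27 + 1/12) = 2.4466
t = (x̄₁ - x̄₂)/SE = (61 - 58)/2.4466 = 1.2262
df = 37, t-critical = ±2.026
Decision: fail to reject H₀

Answer: t = 1.2262, fail to reject H₀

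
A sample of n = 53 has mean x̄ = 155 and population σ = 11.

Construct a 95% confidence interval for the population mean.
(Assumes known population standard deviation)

Answer: (152.0384, 157.9616)

Derivation:
Confidence level: 95%, α = 0.05
z_0.025 = 1.960
SE = σ/√n = 11/√53 = 1.5110
Margin of error = 1.960 × 1.5110 = 2.9616
CI: x̄ ± margin = 155 ± 2.9616
CI: (152.0384, 157.9616)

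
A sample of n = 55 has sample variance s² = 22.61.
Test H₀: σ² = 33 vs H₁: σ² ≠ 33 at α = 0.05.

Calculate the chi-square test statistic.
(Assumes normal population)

df = n - 1 = 54
χ² = (n-1)s²/σ₀² = 54×22.61/33 = 36.9982
Critical values: χ²_{0.975,54} = 35.586, χ²_{0.025,54} = 76.192
Rejection region: χ² < 35.586 or χ² > 76.192
Decision: fail to reject H₀

Answer: χ² = 36.9982, fail to reject H₀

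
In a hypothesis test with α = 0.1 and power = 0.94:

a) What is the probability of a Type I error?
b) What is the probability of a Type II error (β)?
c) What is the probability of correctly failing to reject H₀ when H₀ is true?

a) Type I error probability = α = 0.1
b) Power = P(reject H₀ | H₁ true) = 1 - β = 0.94, so Type II error probability = β = 1 - Power = 0.06
c) P(fail to reject H₀ | H₀ true) = 1 - α = 0.9

Answer: a) 0.1, b) 0.06, c) 0.9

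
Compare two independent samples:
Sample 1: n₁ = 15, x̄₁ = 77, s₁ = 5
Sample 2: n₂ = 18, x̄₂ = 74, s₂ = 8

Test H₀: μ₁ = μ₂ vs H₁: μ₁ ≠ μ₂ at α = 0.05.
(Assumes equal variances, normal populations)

Pooled variance: s²_p = [14×5² + 17×8²]/(31) = 46.3871
s_p = 6.8108
SE = s_p×√(1/n₁ + 1/n₂) = 6.8108×√(1/15 + 1/18) = 2.3811
t = (x̄₁ - x̄₂)/SE = (77 - 74)/2.3811 = 1.2599
df = 31, t-critical = ±2.040
Decision: fail to reject H₀

Answer: t = 1.2599, fail to reject H₀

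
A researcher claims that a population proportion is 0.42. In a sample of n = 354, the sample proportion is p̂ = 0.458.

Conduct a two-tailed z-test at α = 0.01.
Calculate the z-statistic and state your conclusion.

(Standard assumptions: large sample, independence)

Answer: z = 1.4486, fail to reject H₀

Derivation:
H₀: p = 0.42, H₁: p ≠ 0.42
Standard error: SE = √(p₀(1-p₀)/n) = √(0.42×0.58/354) = 0.026232
z-statistic: z = (p̂ - p₀)/SE = (0.458 - 0.42)/0.026232 = 1.4486
Critical value: z_0.005 = ±2.576
p-value = 0.1474
Decision: fail to reject H₀ at α = 0.01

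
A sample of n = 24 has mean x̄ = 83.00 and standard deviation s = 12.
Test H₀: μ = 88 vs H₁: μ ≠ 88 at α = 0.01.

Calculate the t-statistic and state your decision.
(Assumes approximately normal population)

Answer: t = -2.0412, fail to reject H₀

Derivation:
df = n - 1 = 23
SE = s/√n = 12/√24 = 2.4495
t = (x̄ - μ₀)/SE = (83.00 - 88)/2.4495 = -2.0412
Critical value: t_{0.005,23} = ±2.807
p-value ≈ 0.0529
Decision: fail to reject H₀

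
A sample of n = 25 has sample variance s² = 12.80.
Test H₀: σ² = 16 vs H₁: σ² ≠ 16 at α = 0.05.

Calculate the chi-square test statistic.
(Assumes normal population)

df = n - 1 = 24
χ² = (n-1)s²/σ₀² = 24×12.80/16 = 19.2000
Critical values: χ²_{0.975,24} = 12.401, χ²_{0.025,24} = 39.364
Rejection region: χ² < 12.401 or χ² > 39.364
Decision: fail to reject H₀

Answer: χ² = 19.2000, fail to reject H₀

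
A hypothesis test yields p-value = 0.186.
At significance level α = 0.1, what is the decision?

Compare p-value to α:
0.186 ≥ 0.1
Decision: fail to reject H₀

Answer: fail to reject H₀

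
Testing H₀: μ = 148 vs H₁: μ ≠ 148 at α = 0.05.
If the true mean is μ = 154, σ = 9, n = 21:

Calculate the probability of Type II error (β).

SE = σ/√n = 9/√21 = 1.9640
Critical values: μ₀ ± z_0.025×SE = 148 ± 1.960×1.9640
Acceptance region: (144.1506, 151.8494)
Under H₁ (μ = 154): z_high = (151.8494 - 154)/1.9640 = -1.0950, z_low = (144.1506 - 154)/1.9640 = -5.0150
β = P(not reject | H₁) = Φ(-1.0950) - Φ(-5.0150) ≈ 0.1368

Answer: β ≈ 0.1368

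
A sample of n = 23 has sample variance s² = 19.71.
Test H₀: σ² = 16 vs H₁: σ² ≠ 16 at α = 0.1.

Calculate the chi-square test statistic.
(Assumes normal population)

Answer: χ² = 27.1013, fail to reject H₀

Derivation:
df = n - 1 = 22
χ² = (n-1)s²/σ₀² = 22×19.71/16 = 27.1013
Critical values: χ²_{0.95,22} = 12.338, χ²_{0.05,22} = 33.924
Rejection region: χ² < 12.338 or χ² > 33.924
Decision: fail to reject H₀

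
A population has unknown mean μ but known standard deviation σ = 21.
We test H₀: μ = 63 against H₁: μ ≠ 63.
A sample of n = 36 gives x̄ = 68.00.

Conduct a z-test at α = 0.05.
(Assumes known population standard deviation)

Answer: z = 1.4286, fail to reject H₀

Derivation:
Standard error: SE = σ/√n = 21/√36 = 3.5000
z-statistic: z = (x̄ - μ₀)/SE = (68.00 - 63)/3.5000 = 1.4286
Critical value: ±1.960
p-value = 0.1531
Decision: fail to reject H₀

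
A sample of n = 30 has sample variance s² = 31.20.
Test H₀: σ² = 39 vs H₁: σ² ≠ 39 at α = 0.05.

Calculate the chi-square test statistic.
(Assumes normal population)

Answer: χ² = 23.2000, fail to reject H₀

Derivation:
df = n - 1 = 29
χ² = (n-1)s²/σ₀² = 29×31.20/39 = 23.2000
Critical values: χ²_{0.975,29} = 16.047, χ²_{0.025,29} = 45.722
Rejection region: χ² < 16.047 or χ² > 45.722
Decision: fail to reject H₀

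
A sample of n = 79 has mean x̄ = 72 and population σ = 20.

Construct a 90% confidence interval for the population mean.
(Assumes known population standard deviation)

Answer: (68.2984, 75.7016)

Derivation:
Confidence level: 90%, α = 0.1
z_0.05 = 1.645
SE = σ/√n = 20/√79 = 2.2502
Margin of error = 1.645 × 2.2502 = 3.7016
CI: x̄ ± margin = 72 ± 3.7016
CI: (68.2984, 75.7016)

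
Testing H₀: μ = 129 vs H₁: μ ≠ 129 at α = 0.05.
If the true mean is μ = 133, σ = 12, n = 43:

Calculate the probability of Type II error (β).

SE = σ/√n = 12/√43 = 1.8300
Critical values: μ₀ ± z_0.025×SE = 129 ± 1.960×1.8300
Acceptance region: (125.4132, 132.5868)
Under H₁ (μ = 133): z_high = (132.5868 - 133)/1.8300 = -0.2258, z_low = (125.4132 - 133)/1.8300 = -4.1458
β = P(not reject | H₁) = Φ(-0.2258) - Φ(-4.1458) ≈ 0.4107

Answer: β ≈ 0.4107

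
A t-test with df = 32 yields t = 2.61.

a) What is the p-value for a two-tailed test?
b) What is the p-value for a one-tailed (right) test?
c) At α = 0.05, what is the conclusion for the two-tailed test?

Using t-distribution with df = 32:
a) Two-tailed: p = 2×P(T > 2.61) = 0.0137
b) One-tailed: p = P(T > 2.61) = 0.0068
c) 0.0137 < 0.05, reject H₀

Answer: a) 0.0137, b) 0.0068, c) reject H₀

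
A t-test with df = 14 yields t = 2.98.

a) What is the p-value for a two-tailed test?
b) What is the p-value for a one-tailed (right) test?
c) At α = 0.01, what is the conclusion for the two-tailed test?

Using t-distribution with df = 14:
a) Two-tailed: p = 2×P(T > 2.98) = 0.0099
b) One-tailed: p = P(T > 2.98) = 0.0050
c) 0.0099 < 0.01, reject H₀

Answer: a) 0.0099, b) 0.0050, c) reject H₀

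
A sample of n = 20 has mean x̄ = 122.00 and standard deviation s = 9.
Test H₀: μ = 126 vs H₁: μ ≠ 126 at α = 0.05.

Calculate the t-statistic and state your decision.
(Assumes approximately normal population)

Answer: t = -1.9876, fail to reject H₀

Derivation:
df = n - 1 = 19
SE = s/√n = 9/√20 = 2.0125
t = (x̄ - μ₀)/SE = (122.00 - 126)/2.0125 = -1.9876
Critical value: t_{0.025,19} = ±2.093
p-value ≈ 0.0615
Decision: fail to reject H₀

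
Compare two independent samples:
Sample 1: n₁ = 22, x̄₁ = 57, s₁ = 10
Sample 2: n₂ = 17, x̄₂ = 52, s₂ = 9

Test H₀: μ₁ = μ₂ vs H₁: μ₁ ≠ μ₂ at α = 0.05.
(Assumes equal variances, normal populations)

Pooled variance: s²_p = [21×10² + 16×9²]/(37) = 91.7838
s_p = 9.5804
SE = s_p×√(1/n₁ + 1/n₂) = 9.5804×√(1/22 + 1/17) = 3.0937
t = (x̄₁ - x̄₂)/SE = (57 - 52)/3.0937 = 1.6162
df = 37, t-critical = ±2.026
Decision: fail to reject H₀

Answer: t = 1.6162, fail to reject H₀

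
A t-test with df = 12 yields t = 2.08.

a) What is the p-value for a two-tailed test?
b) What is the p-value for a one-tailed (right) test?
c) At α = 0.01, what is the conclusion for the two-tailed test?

Using t-distribution with df = 12:
a) Two-tailed: p = 2×P(T > 2.08) = 0.0596
b) One-tailed: p = P(T > 2.08) = 0.0298
c) 0.0596 ≥ 0.01, fail to reject H₀

Answer: a) 0.0596, b) 0.0298, c) fail to reject H₀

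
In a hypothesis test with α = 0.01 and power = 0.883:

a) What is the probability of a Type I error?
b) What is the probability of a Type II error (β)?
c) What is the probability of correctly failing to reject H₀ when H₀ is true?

a) Type I error probability = α = 0.01
b) Power = P(reject H₀ | H₁ true) = 1 - β = 0.883, so Type II error probability = β = 1 - Power = 0.117
c) P(fail to reject H₀ | H₀ true) = 1 - α = 0.99

Answer: a) 0.01, b) 0.117, c) 0.99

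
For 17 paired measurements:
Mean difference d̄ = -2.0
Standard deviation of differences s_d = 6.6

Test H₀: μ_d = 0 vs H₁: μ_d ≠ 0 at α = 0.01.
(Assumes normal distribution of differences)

Answer: t = -1.2495, fail to reject H₀

Derivation:
df = n - 1 = 16
SE = s_d/√n = 6.6/√17 = 1.6007
t = d̄/SE = -2.0/1.6007 = -1.2495
Critical value: t_{0.005,16} = ±2.921
p-value ≈ 0.2295
Decision: fail to reject H₀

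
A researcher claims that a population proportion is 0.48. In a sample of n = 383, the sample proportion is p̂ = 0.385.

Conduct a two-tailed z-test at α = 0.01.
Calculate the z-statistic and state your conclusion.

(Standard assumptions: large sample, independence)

H₀: p = 0.48, H₁: p ≠ 0.48
Standard error: SE = √(p₀(1-p₀)/n) = √(0.48×0.52/383) = 0.025528
z-statistic: z = (p̂ - p₀)/SE = (0.385 - 0.48)/0.025528 = -3.7214
Critical value: z_0.005 = ±2.576
p-value = 0.0002
Decision: reject H₀ at α = 0.01

Answer: z = -3.7214, reject H₀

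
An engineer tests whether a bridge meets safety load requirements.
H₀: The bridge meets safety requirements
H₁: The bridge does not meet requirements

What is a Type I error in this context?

Type I error (α): Rejecting H₀ when H₀ is true
Type II error (β): Failing to reject H₀ when H₁ is true

Answer: Unnecessarily closing a safe bridge for repairs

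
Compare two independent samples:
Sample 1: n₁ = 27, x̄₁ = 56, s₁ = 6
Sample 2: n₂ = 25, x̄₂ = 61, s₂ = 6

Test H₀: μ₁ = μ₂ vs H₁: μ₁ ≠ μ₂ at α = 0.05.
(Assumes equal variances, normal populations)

Answer: t = -3.0025, reject H₀

Derivation:
Pooled variance: s²_p = [26×6² + 24×6²]/(50) = 36.0000
s_p = 6.0000
SE = s_p×√(1/n₁ + 1/n₂) = 6.0000×√(1/27 + 1/25) = 1.6653
t = (x̄₁ - x̄₂)/SE = (56 - 61)/1.6653 = -3.0025
df = 50, t-critical = ±2.009
Decision: reject H₀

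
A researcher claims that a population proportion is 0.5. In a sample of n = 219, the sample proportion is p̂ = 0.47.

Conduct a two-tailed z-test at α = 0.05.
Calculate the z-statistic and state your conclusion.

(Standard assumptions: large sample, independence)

Answer: z = -0.8879, fail to reject H₀

Derivation:
H₀: p = 0.5, H₁: p ≠ 0.5
Standard error: SE = √(p₀(1-p₀)/n) = √(0.5×0.5/219) = 0.033787
z-statistic: z = (p̂ - p₀)/SE = (0.47 - 0.5)/0.033787 = -0.8879
Critical value: z_0.025 = ±1.960
p-value = 0.3746
Decision: fail to reject H₀ at α = 0.05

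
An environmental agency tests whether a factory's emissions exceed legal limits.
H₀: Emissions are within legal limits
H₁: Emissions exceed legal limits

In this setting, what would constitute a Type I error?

Answer: Citing a compliant factory for excess emissions

Derivation:
A Type I error (probability α) occurs when we reject a true H₀.
A Type II error (probability β) occurs when we fail to reject a false H₀.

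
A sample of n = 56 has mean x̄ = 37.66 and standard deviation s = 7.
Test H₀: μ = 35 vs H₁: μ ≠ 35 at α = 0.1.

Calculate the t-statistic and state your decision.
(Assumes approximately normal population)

df = n - 1 = 55
SE = s/√n = 7/√56 = 0.9354
t = (x̄ - μ₀)/SE = (37.66 - 35)/0.9354 = 2.8437
Critical value: t_{0.05,55} = ±1.673
p-value ≈ 0.0062
Decision: reject H₀

Answer: t = 2.8437, reject H₀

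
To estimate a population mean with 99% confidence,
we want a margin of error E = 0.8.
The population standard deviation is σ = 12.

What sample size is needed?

Answer: n = 1494

Derivation:
z_0.005 = 2.576
n = (z×σ/E)² = (2.576×12/0.8)²
n = 1493.0496
Round up: n = 1494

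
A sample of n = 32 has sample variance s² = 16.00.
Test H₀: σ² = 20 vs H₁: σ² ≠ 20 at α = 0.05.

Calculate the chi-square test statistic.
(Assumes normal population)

df = n - 1 = 31
χ² = (n-1)s²/σ₀² = 31×16.00/20 = 24.8000
Critical values: χ²_{0.975,31} = 17.539, χ²_{0.025,31} = 48.232
Rejection region: χ² < 17.539 or χ² > 48.232
Decision: fail to reject H₀

Answer: χ² = 24.8000, fail to reject H₀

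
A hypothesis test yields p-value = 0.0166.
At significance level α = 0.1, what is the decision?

Answer: reject H₀

Derivation:
Compare p-value to α:
0.0166 < 0.1
Decision: reject H₀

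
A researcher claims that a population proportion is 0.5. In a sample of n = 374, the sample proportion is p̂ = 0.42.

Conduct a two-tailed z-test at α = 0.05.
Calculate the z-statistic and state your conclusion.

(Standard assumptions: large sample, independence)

H₀: p = 0.5, H₁: p ≠ 0.5
Standard error: SE = √(p₀(1-p₀)/n) = √(0.5×0.5/374) = 0.025854
z-statistic: z = (p̂ - p₀)/SE = (0.42 - 0.5)/0.025854 = -3.0943
Critical value: z_0.025 = ±1.960
p-value = 0.0020
Decision: reject H₀ at α = 0.05

Answer: z = -3.0943, reject H₀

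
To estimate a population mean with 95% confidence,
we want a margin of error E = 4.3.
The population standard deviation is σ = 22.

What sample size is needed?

z_0.025 = 1.960
n = (z×σ/E)² = (1.960×22/4.3)²
n = 100.5589
Round up: n = 101

Answer: n = 101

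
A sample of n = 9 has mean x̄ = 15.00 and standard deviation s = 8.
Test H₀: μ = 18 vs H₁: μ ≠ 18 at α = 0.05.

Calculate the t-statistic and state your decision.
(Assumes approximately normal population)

df = n - 1 = 8
SE = s/√n = 8/√9 = 2.6667
t = (x̄ - μ₀)/SE = (15.00 - 18)/2.6667 = -1.1250
Critical value: t_{0.025,8} = ±2.306
p-value ≈ 0.2932
Decision: fail to reject H₀

Answer: t = -1.1250, fail to reject H₀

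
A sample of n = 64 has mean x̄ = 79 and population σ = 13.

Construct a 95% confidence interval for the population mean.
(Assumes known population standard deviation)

Confidence level: 95%, α = 0.05
z_0.025 = 1.960
SE = σ/√n = 13/√64 = 1.6250
Margin of error = 1.960 × 1.6250 = 3.1850
CI: x̄ ± margin = 79 ± 3.1850
CI: (75.8150, 82.1850)

Answer: (75.8150, 82.1850)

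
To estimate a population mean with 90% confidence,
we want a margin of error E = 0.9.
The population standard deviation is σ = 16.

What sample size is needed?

z_0.05 = 1.645
n = (z×σ/E)² = (1.645×16/0.9)²
n = 855.2375
Round up: n = 856

Answer: n = 856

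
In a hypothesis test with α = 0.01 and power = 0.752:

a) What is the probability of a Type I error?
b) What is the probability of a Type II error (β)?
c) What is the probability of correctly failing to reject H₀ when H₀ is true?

a) Type I error probability = α = 0.01
b) Power = P(reject H₀ | H₁ true) = 1 - β = 0.752, so Type II error probability = β = 1 - Power = 0.248
c) P(fail to reject H₀ | H₀ true) = 1 - α = 0.99

Answer: a) 0.01, b) 0.248, c) 0.99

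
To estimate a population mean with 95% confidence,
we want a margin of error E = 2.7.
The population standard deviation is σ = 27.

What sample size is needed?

z_0.025 = 1.960
n = (z×σ/E)² = (1.960×27/2.7)²
n = 384.1600
Round up: n = 385

Answer: n = 385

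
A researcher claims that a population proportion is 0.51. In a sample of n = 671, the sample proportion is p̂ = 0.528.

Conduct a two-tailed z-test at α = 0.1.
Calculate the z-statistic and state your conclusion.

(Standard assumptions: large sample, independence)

H₀: p = 0.51, H₁: p ≠ 0.51
Standard error: SE = √(p₀(1-p₀)/n) = √(0.51×0.49/671) = 0.019298
z-statistic: z = (p̂ - p₀)/SE = (0.528 - 0.51)/0.019298 = 0.9327
Critical value: z_0.05 = ±1.645
p-value = 0.3510
Decision: fail to reject H₀ at α = 0.1

Answer: z = 0.9327, fail to reject H₀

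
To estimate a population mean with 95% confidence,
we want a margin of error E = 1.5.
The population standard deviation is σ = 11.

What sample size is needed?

z_0.025 = 1.960
n = (z×σ/E)² = (1.960×11/1.5)²
n = 206.5927
Round up: n = 207

Answer: n = 207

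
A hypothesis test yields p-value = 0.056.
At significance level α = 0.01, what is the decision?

Answer: fail to reject H₀

Derivation:
Compare p-value to α:
0.056 ≥ 0.01
Decision: fail to reject H₀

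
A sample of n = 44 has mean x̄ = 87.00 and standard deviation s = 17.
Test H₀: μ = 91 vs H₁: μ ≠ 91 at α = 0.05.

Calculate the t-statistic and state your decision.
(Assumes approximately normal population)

Answer: t = -1.5608, fail to reject H₀

Derivation:
df = n - 1 = 43
SE = s/√n = 17/√44 = 2.5628
t = (x̄ - μ₀)/SE = (87.00 - 91)/2.5628 = -1.5608
Critical value: t_{0.025,43} = ±2.017
p-value ≈ 0.1259
Decision: fail to reject H₀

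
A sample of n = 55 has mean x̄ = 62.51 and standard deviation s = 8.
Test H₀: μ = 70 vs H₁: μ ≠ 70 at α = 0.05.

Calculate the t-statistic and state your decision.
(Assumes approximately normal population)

df = n - 1 = 54
SE = s/√n = 8/√55 = 1.0787
t = (x̄ - μ₀)/SE = (62.51 - 70)/1.0787 = -6.9435
Critical value: t_{0.025,54} = ±2.005
p-value < 0.0001
Decision: reject H₀

Answer: t = -6.9435, reject H₀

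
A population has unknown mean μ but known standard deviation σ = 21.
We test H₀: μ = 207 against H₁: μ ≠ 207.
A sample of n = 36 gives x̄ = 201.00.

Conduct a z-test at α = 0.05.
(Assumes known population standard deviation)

Answer: z = -1.7143, fail to reject H₀

Derivation:
Standard error: SE = σ/√n = 21/√36 = 3.5000
z-statistic: z = (x̄ - μ₀)/SE = (201.00 - 207)/3.5000 = -1.7143
Critical value: ±1.960
p-value = 0.0865
Decision: fail to reject H₀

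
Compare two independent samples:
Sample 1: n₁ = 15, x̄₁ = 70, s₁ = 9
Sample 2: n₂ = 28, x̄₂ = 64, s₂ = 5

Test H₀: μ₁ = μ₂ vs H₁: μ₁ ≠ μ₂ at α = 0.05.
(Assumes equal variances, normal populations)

Pooled variance: s²_p = [14×9² + 27×5²]/(41) = 44.1220
s_p = 6.6424
SE = s_p×√(1/n₁ + 1/n₂) = 6.6424×√(1/15 + 1/28) = 2.1254
t = (x̄₁ - x̄₂)/SE = (70 - 64)/2.1254 = 2.8230
df = 41, t-critical = ±2.020
Decision: reject H₀

Answer: t = 2.8230, reject H₀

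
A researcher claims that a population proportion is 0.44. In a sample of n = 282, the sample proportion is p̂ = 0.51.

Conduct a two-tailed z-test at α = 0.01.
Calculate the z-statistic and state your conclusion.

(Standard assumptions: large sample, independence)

H₀: p = 0.44, H₁: p ≠ 0.44
Standard error: SE = √(p₀(1-p₀)/n) = √(0.44×0.56/282) = 0.029559
z-statistic: z = (p̂ - p₀)/SE = (0.51 - 0.44)/0.029559 = 2.3681
Critical value: z_0.005 = ±2.576
p-value = 0.0179
Decision: fail to reject H₀ at α = 0.01

Answer: z = 2.3681, fail to reject H₀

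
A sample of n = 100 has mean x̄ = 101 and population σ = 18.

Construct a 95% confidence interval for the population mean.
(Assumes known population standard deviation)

Confidence level: 95%, α = 0.05
z_0.025 = 1.960
SE = σ/√n = 18/√100 = 1.8000
Margin of error = 1.960 × 1.8000 = 3.5280
CI: x̄ ± margin = 101 ± 3.5280
CI: (97.4720, 104.5280)

Answer: (97.4720, 104.5280)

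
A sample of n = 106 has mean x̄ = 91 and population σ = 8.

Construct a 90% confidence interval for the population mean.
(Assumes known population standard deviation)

Answer: (89.7218, 92.2782)

Derivation:
Confidence level: 90%, α = 0.1
z_0.05 = 1.645
SE = σ/√n = 8/√106 = 0.7770
Margin of error = 1.645 × 0.7770 = 1.2782
CI: x̄ ± margin = 91 ± 1.2782
CI: (89.7218, 92.2782)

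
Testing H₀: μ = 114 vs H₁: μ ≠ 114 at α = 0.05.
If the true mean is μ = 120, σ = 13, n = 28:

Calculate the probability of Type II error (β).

SE = σ/√n = 13/√28 = 2.4568
Critical values: μ₀ ± z_0.025×SE = 114 ± 1.960×2.4568
Acceptance region: (109.1847, 118.8153)
Under H₁ (μ = 120): z_high = (118.8153 - 120)/2.4568 = -0.4822, z_low = (109.1847 - 120)/2.4568 = -4.4022
β = P(not reject | H₁) = Φ(-0.4822) - Φ(-4.4022) ≈ 0.3148

Answer: β ≈ 0.3148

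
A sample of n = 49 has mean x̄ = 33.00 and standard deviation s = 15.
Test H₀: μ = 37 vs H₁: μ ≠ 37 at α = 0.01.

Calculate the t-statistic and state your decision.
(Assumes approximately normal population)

df = n - 1 = 48
SE = s/√n = 15/√49 = 2.1429
t = (x̄ - μ₀)/SE = (33.00 - 37)/2.1429 = -1.8666
Critical value: t_{0.005,48} = ±2.682
p-value ≈ 0.0681
Decision: fail to reject H₀

Answer: t = -1.8666, fail to reject H₀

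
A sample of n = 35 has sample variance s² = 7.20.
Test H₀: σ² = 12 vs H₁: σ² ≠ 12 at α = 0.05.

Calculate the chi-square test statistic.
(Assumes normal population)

df = n - 1 = 34
χ² = (n-1)s²/σ₀² = 34×7.20/12 = 20.4000
Critical values: χ²_{0.975,34} = 19.806, χ²_{0.025,34} = 51.966
Rejection region: χ² < 19.806 or χ² > 51.966
Decision: fail to reject H₀

Answer: χ² = 20.4000, fail to reject H₀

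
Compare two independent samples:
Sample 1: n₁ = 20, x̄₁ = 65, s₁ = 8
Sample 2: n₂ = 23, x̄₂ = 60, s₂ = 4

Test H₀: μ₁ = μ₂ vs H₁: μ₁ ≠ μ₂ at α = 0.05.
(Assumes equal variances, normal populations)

Pooled variance: s²_p = [19×8² + 22×4²]/(41) = 38.2439
s_p = 6.1842
SE = s_p×√(1/n₁ + 1/n₂) = 6.1842×√(1/20 + 1/23) = 1.8908
t = (x̄₁ - x̄₂)/SE = (65 - 60)/1.8908 = 2.6444
df = 41, t-critical = ±2.020
Decision: reject H₀

Answer: t = 2.6444, reject H₀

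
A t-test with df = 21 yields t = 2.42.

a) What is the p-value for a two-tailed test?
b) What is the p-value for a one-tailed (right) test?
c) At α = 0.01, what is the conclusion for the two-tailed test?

Using t-distribution with df = 21:
a) Two-tailed: p = 2×P(T > 2.42) = 0.0247
b) One-tailed: p = P(T > 2.42) = 0.0123
c) 0.0247 ≥ 0.01, fail to reject H₀

Answer: a) 0.0247, b) 0.0123, c) fail to reject H₀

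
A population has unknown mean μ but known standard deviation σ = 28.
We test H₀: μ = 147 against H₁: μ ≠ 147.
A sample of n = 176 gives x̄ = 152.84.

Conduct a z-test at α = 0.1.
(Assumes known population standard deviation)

Answer: z = 2.7670, reject H₀

Derivation:
Standard error: SE = σ/√n = 28/√176 = 2.1106
z-statistic: z = (x̄ - μ₀)/SE = (152.84 - 147)/2.1106 = 2.7670
Critical value: ±1.645
p-value = 0.0057
Decision: reject H₀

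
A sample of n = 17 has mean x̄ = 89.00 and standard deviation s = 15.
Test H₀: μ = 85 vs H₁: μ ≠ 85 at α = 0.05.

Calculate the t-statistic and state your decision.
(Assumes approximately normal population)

df = n - 1 = 16
SE = s/√n = 15/√17 = 3.6380
t = (x̄ - μ₀)/SE = (89.00 - 85)/3.6380 = 1.0995
Critical value: t_{0.025,16} = ±2.120
p-value ≈ 0.2878
Decision: fail to reject H₀

Answer: t = 1.0995, fail to reject H₀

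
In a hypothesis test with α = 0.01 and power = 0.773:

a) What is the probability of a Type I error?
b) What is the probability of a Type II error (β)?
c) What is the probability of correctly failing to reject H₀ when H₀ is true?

Answer: a) 0.01, b) 0.227, c) 0.99

Derivation:
a) Type I error probability = α = 0.01
b) Power = P(reject H₀ | H₁ true) = 1 - β = 0.773, so Type II error probability = β = 1 - Power = 0.227
c) P(fail to reject H₀ | H₀ true) = 1 - α = 0.99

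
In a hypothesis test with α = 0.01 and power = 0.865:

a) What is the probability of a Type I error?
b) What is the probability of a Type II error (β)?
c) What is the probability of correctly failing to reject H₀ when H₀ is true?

Answer: a) 0.01, b) 0.135, c) 0.99

Derivation:
a) Type I error probability = α = 0.01
b) Power = P(reject H₀ | H₁ true) = 1 - β = 0.865, so Type II error probability = β = 1 - Power = 0.135
c) P(fail to reject H₀ | H₀ true) = 1 - α = 0.99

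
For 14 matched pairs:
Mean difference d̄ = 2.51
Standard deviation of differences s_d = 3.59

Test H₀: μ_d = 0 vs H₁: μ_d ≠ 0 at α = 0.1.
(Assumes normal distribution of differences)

Answer: t = 2.6159, reject H₀

Derivation:
df = n - 1 = 13
SE = s_d/√n = 3.59/√14 = 0.9595
t = d̄/SE = 2.51/0.9595 = 2.6159
Critical value: t_{0.05,13} = ±1.771
p-value ≈ 0.0214
Decision: reject H₀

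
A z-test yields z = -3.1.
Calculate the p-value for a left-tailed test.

Answer: p-value ≈ 0.0010

Derivation:
For z = -3.1:
p = P(Z < -3.1) = Φ(-3.1) = 0.0010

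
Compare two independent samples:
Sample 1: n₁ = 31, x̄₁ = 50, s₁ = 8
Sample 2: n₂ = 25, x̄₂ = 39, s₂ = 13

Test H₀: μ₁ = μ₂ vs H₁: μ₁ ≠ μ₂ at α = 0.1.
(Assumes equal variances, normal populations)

Answer: t = 3.8899, reject H₀

Derivation:
Pooled variance: s²_p = [30×8² + 24×13²]/(54) = 110.6667
s_p = 10.5198
SE = s_p×√(1/n₁ + 1/n₂) = 10.5198×√(1/31 + 1/25) = 2.8278
t = (x̄₁ - x̄₂)/SE = (50 - 39)/2.8278 = 3.8899
df = 54, t-critical = ±1.674
Decision: reject H₀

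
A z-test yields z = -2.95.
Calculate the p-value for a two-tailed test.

Answer: p-value ≈ 0.0032

Derivation:
For z = -2.95:
p = 2×P(Z > |-2.95|) = 2×(1 - Φ(2.95)) = 0.0032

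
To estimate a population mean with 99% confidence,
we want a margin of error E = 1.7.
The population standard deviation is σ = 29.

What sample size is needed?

Answer: n = 1932

Derivation:
z_0.005 = 2.576
n = (z×σ/E)² = (2.576×29/1.7)²
n = 1931.0338
Round up: n = 1932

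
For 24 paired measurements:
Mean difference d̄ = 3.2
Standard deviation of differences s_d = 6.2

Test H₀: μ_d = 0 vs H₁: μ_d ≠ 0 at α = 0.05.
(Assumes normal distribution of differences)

Answer: t = 2.5284, reject H₀

Derivation:
df = n - 1 = 23
SE = s_d/√n = 6.2/√24 = 1.2656
t = d̄/SE = 3.2/1.2656 = 2.5284
Critical value: t_{0.025,23} = ±2.069
p-value ≈ 0.0188
Decision: reject H₀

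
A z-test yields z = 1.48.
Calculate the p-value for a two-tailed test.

Answer: p-value ≈ 0.1389

Derivation:
For z = 1.48:
p = 2×P(Z > |1.48|) = 2×(1 - Φ(1.48)) = 0.1389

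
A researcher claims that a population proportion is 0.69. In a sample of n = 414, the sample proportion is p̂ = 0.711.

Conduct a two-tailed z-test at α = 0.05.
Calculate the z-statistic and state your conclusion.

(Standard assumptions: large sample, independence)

Answer: z = 0.9239, fail to reject H₀

Derivation:
H₀: p = 0.69, H₁: p ≠ 0.69
Standard error: SE = √(p₀(1-p₀)/n) = √(0.69×0.31/414) = 0.022730
z-statistic: z = (p̂ - p₀)/SE = (0.711 - 0.69)/0.022730 = 0.9239
Critical value: z_0.025 = ±1.960
p-value = 0.3555
Decision: fail to reject H₀ at α = 0.05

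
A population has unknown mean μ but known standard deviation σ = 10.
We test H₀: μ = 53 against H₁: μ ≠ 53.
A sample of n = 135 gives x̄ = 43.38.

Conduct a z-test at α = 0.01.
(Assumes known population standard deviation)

Answer: z = -11.1769, reject H₀

Derivation:
Standard error: SE = σ/√n = 10/√135 = 0.8607
z-statistic: z = (x̄ - μ₀)/SE = (43.38 - 53)/0.8607 = -11.1769
Critical value: ±2.576
p-value < 0.0001
Decision: reject H₀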